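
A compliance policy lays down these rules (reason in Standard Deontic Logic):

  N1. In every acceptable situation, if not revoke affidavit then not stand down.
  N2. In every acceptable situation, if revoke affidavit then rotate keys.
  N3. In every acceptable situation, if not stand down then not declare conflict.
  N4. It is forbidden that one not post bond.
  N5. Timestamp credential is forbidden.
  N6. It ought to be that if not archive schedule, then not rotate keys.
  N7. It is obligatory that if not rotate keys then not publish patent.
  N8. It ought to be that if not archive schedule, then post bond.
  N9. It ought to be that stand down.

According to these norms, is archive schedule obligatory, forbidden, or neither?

Obligatory

Premise 9 states O(stand_down) outright.
Premise 1 is O(¬revoke_affidavit → ¬stand_down); contrapositively O(stand_down → revoke_affidavit). Since O(stand_down) holds, K gives O(revoke_affidavit).
Premise 2 is O(revoke_affidavit → rotate_keys); since O(revoke_affidavit), deontic closure gives O(rotate_keys).
The contrapositive of premise 6 (O(¬archive_schedule → ¬rotate_keys)) is O(rotate_keys → archive_schedule), and O(rotate_keys) is already established, so O(archive_schedule).
Premises 3, 4, 5, 7, 8 do not contribute to this derivation.
Hence archive_schedule is obligatory.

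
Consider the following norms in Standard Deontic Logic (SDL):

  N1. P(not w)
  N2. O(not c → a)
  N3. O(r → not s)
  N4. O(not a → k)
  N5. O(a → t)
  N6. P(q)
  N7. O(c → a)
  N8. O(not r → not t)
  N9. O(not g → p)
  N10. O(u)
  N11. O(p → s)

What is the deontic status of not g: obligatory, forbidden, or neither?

Forbidden

Premises 7 and 2 cover both cases: O(c → a) and O(not c → a). Since c ∨ not c is a tautology, O(a) follows.
From O(a) and premise 5, O(a → t), we obtain O(t).
The contrapositive of premise 8 (O(not r → not t)) is O(t → r), and O(t) is already established, so O(r).
Premise 3 is O(r → not s); since O(r), deontic closure gives O(not s).
Premise 11, O(p → s), contraposes to O(not s → not p); with O(not s) we get O(not p).
Premise 9, O(not g → p), contraposes to O(not p → g); with O(not p) we get O(g).
Premises 1, 4, 6, 10 do not contribute to this derivation.
Thus O(g), which is F(not g): not g is forbidden.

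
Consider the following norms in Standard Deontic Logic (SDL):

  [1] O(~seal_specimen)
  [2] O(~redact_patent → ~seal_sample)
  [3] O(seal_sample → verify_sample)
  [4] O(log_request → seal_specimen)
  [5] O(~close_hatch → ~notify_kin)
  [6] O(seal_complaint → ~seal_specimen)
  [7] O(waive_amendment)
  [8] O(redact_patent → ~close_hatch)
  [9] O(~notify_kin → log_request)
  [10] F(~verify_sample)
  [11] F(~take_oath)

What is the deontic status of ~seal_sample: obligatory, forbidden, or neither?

From premise 1 we have O(~seal_specimen).
Premise 4, O(log_request → seal_specimen), contraposes to O(~seal_specimen → ~log_request); with O(~seal_specimen) we get O(~log_request).
The contrapositive of premise 9 (O(~notify_kin → log_request)) is O(~log_request → notify_kin), and O(~log_request) is already established, so O(notify_kin).
The contrapositive of premise 5 (O(~close_hatch → ~notify_kin)) is O(notify_kin → close_hatch), and O(notify_kin) is already established, so O(close_hatch).
Premise 8, O(redact_patent → ~close_hatch), contraposes to O(close_hatch → ~redact_patent); with O(close_hatch) we get O(~redact_patent).
Applying K to premise 2 (O(~redact_patent → ~seal_sample)) and O(~redact_patent) yields O(~seal_sample).
Premises 3, 6, 7, 10, 11 do not contribute to this derivation.
Hence ~seal_sample is obligatory.

Obligatory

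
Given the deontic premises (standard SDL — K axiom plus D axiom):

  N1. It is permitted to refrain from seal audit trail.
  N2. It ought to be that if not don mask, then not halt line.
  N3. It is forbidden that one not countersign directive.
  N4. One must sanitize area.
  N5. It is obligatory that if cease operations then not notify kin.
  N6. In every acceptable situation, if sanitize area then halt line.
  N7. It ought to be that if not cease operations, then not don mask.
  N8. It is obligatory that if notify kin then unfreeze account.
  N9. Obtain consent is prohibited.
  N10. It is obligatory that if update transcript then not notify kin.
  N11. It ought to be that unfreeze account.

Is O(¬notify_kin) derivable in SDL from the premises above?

Yes

Premise 4 gives O(sanitize_area).
Applying K to premise 6 (O(sanitize_area → halt_line)) and O(sanitize_area) yields O(halt_line).
The contrapositive of premise 2 (O(¬don_mask → ¬halt_line)) is O(halt_line → don_mask), and O(halt_line) is already established, so O(don_mask).
Premise 7, O(¬cease_operations → ¬don_mask), contraposes to O(don_mask → cease_operations); with O(don_mask) we get O(cease_operations).
Premise 5 is O(cease_operations → ¬notify_kin); since O(cease_operations), deontic closure gives O(¬notify_kin).
Premises 1, 3, 8, 9, 10, 11 do not contribute to this derivation.
So O(¬notify_kin) follows.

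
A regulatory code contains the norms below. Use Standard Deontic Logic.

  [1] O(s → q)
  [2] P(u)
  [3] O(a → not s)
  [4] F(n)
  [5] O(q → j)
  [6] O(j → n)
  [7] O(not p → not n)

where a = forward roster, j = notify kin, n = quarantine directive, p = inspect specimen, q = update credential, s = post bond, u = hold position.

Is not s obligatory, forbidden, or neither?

Obligatory

Premise 4 is F(n), i.e. O(not n).
The contrapositive of premise 6 (O(j → n)) is O(not n → not j), and O(not n) is already established, so O(not j).
Premise 5 is O(q → j); contrapositively O(not j → not q). Since O(not j) holds, K gives O(not q).
The contrapositive of premise 1 (O(s → q)) is O(not q → not s), and O(not q) is already established, so O(not s).
Premises 2, 3, 7 do not contribute to this derivation.
Hence not s is obligatory.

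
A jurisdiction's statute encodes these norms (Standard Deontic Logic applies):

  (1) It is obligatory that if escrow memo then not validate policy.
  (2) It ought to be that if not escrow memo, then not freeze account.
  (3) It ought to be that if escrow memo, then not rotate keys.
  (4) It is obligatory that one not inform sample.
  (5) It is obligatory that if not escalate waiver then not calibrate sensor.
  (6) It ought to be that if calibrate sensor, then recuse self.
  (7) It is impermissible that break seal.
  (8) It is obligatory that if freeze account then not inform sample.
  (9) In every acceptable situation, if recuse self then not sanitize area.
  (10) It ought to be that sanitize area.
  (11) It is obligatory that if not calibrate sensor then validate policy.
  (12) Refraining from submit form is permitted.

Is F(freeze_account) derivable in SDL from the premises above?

From premise 10 we have O(sanitize_area).
Premise 9, O(recuse_self → ¬sanitize_area), contraposes to O(sanitize_area → ¬recuse_self); with O(sanitize_area) we get O(¬recuse_self).
The contrapositive of premise 6 (O(calibrate_sensor → recuse_self)) is O(¬recuse_self → ¬calibrate_sensor), and O(¬recuse_self) is already established, so O(¬calibrate_sensor).
Premise 11 is O(¬calibrate_sensor → validate_policy); since O(¬calibrate_sensor), deontic closure gives O(validate_policy).
Premise 1 is O(escrow_memo → ¬validate_policy); contrapositively O(validate_policy → ¬escrow_memo). Since O(validate_policy) holds, K gives O(¬escrow_memo).
With premise 2, O(¬escrow_memo → ¬freeze_account), the K-axiom yields O(¬freeze_account).
Premises 3, 4, 5, 7, 8, 12 do not contribute to this derivation.
So O(¬freeze_account) holds, i.e. F(freeze_account). The claim follows.

Yes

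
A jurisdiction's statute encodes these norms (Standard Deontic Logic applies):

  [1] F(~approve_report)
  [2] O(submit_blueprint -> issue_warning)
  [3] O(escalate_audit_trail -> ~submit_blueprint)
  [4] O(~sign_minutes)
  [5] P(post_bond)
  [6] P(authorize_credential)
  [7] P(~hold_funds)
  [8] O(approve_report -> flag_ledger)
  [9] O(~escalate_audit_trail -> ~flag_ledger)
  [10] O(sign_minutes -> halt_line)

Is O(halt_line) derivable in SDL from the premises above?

No

Premise 10 is O(sign_minutes -> halt_line), but O(sign_minutes) is not derivable from the premises, so it does not yield O(halt_line).
No other premise forces O(halt_line). An ideal world satisfying every premise can still have halt_line false, so O(halt_line) is not derivable.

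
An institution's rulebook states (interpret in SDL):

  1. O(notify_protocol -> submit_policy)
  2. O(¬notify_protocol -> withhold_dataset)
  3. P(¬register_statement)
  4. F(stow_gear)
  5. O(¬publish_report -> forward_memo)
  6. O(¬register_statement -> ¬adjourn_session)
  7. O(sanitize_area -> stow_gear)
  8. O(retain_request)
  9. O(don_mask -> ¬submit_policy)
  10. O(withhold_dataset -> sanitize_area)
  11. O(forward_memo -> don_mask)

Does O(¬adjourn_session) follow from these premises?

No

Premise 6 is O(¬register_statement -> ¬adjourn_session), but O(¬register_statement) is not derivable from the premises (the permission P(¬register_statement) asserts only ¬O(register_statement), not O(¬register_statement)), so it does not yield O(¬adjourn_session).
No other premise forces O(¬adjourn_session). An ideal world satisfying every premise can still have ¬adjourn_session false, so O(¬adjourn_session) is not derivable.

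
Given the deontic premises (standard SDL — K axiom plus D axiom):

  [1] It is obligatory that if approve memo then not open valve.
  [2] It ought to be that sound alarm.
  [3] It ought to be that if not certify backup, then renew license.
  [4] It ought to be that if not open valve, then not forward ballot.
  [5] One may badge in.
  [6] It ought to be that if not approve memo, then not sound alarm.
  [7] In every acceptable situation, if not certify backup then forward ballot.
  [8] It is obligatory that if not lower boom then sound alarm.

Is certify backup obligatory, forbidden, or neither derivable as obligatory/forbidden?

Premise 2 gives O(sound_alarm).
Premise 6, O(¬approve_memo → ¬sound_alarm), contraposes to O(sound_alarm → approve_memo); with O(sound_alarm) we get O(approve_memo).
Premise 1 is O(approve_memo → ¬open_valve); since O(approve_memo), deontic closure gives O(¬open_valve).
From O(¬open_valve) and premise 4, O(¬open_valve → ¬forward_ballot), we obtain O(¬forward_ballot).
Premise 7, O(¬certify_backup → forward_ballot), contraposes to O(¬forward_ballot → certify_backup); with O(¬forward_ballot) we get O(certify_backup).
Premises 3, 5, 8 do not contribute to this derivation.
Hence certify_backup is obligatory.

Obligatory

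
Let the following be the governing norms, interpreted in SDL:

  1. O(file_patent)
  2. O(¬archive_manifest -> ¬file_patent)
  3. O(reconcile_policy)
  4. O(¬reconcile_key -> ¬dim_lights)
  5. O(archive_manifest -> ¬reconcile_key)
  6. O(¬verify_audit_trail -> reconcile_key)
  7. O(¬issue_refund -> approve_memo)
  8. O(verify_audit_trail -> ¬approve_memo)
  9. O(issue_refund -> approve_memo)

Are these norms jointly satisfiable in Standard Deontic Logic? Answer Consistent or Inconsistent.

Premises 9 and 7 cover both cases: O(issue_refund -> approve_memo) and O(¬issue_refund -> approve_memo). Since issue_refund ∨ ¬issue_refund is a tautology, O(approve_memo) follows.
Premise 8 is O(verify_audit_trail -> ¬approve_memo); contrapositively O(approve_memo -> ¬verify_audit_trail). Since O(approve_memo) holds, K gives O(¬verify_audit_trail).
Applying K to premise 6 (O(¬verify_audit_trail -> reconcile_key)) and O(¬verify_audit_trail) yields O(reconcile_key).
Premise 5, O(archive_manifest -> ¬reconcile_key), contraposes to O(reconcile_key -> ¬archive_manifest); with O(reconcile_key) we get O(¬archive_manifest).
With premise 2, O(¬archive_manifest -> ¬file_patent), the K-axiom yields O(¬file_patent).
However, premise 1 gives O(file_patent).
We now have both O(¬file_patent) and O(file_patent) — file_patent is simultaneously obligatory and forbidden, violating the D-axiom.

Inconsistent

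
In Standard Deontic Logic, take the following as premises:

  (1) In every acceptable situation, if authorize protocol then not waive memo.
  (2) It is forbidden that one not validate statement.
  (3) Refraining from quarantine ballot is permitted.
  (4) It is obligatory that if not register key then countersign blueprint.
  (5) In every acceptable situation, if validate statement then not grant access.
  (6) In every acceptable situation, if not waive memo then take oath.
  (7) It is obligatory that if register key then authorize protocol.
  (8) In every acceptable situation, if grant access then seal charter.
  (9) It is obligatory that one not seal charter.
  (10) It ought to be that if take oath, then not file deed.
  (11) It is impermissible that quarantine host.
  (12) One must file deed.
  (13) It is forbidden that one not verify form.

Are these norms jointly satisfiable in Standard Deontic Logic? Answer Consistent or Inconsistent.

Premise 8 is O(grant_access → seal_charter), but O(grant_access) is not derivable from the premises, so it does not yield O(seal_charter).
So O(seal_charter) is not derivable, and the apparent clash with O(¬seal_charter) does not arise.
A world satisfying every obligation exists (e.g. authorize_protocol=false, countersign_blueprint=true, file_deed=true, grant_access=false, quarantine_ballot=false, quarantine_host=false, register_key=false, seal_charter=false, take_oath=false, validate_statement=true, verify_form=true, waive_memo=true); no atom is both obligatory and forbidden, so the set is consistent.

Consistent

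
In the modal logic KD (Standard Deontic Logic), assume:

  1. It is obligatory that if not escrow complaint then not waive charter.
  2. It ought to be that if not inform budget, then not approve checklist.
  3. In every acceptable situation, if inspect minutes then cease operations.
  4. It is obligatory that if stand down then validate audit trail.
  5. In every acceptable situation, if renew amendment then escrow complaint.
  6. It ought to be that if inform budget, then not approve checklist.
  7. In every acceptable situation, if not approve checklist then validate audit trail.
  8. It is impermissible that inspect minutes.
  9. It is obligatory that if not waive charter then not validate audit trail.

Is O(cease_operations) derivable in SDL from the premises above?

Premise 3 is O(inspect_minutes → cease_operations), but O(inspect_minutes) is not derivable from the premises, so it does not yield O(cease_operations).
No other premise forces O(cease_operations). An ideal world satisfying every premise can still have cease_operations false, so O(cease_operations) is not derivable.

No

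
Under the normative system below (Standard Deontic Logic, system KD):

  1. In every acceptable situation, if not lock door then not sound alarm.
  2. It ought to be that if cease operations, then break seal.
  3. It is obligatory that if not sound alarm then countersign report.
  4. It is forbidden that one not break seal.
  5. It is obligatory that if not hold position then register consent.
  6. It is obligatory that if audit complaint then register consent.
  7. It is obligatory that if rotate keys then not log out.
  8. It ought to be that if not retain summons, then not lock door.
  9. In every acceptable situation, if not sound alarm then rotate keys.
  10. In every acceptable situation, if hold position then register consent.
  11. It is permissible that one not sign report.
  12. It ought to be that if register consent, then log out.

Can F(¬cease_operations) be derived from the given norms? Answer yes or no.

Premise 2 is O(cease_operations → break_seal); even if O(break_seal) held, inferring O(cease_operations) would be affirming the consequent — invalid.
No other premise forces O(cease_operations). An ideal world satisfying every premise can still have ¬cease_operations true, so F(¬cease_operations) is not derivable.

No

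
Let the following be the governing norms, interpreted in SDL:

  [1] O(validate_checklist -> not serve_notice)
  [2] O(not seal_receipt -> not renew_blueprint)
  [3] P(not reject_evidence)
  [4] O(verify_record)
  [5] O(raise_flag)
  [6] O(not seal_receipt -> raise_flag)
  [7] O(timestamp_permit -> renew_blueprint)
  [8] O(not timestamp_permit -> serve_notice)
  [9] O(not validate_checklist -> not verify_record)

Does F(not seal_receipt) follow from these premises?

Yes

From premise 4 we have O(verify_record).
The contrapositive of premise 9 (O(not validate_checklist -> not verify_record)) is O(verify_record -> validate_checklist), and O(verify_record) is already established, so O(validate_checklist).
From O(validate_checklist) and premise 1, O(validate_checklist -> not serve_notice), we obtain O(not serve_notice).
Premise 8 is O(not timestamp_permit -> serve_notice); contrapositively O(not serve_notice -> timestamp_permit). Since O(not serve_notice) holds, K gives O(timestamp_permit).
With premise 7, O(timestamp_permit -> renew_blueprint), the K-axiom yields O(renew_blueprint).
The contrapositive of premise 2 (O(not seal_receipt -> not renew_blueprint)) is O(renew_blueprint -> seal_receipt), and O(renew_blueprint) is already established, so O(seal_receipt).
Premises 3, 5, 6 do not contribute to this derivation.
So O(seal_receipt) holds, i.e. F(not seal_receipt). The claim follows.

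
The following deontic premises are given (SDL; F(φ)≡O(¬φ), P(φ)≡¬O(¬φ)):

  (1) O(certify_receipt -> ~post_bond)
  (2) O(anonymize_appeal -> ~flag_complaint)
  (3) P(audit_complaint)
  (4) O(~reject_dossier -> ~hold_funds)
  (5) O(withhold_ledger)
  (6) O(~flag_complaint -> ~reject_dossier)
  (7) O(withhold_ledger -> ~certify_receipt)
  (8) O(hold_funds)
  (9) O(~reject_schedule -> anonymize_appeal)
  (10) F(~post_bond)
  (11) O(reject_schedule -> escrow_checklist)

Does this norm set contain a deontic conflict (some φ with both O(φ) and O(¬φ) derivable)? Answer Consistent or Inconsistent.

Premise 1 is O(certify_receipt -> ~post_bond), but O(certify_receipt) is not derivable from the premises, so it does not yield O(~post_bond).
So O(~post_bond) is not derivable, and the apparent clash with O(post_bond) does not arise.
A world satisfying every obligation exists (e.g. anonymize_appeal=false, audit_complaint=false, certify_receipt=false, escrow_checklist=true, flag_complaint=true, hold_funds=true, post_bond=true, reject_dossier=true, reject_schedule=true, withhold_ledger=true); no atom is both obligatory and forbidden, so the set is consistent.

Consistent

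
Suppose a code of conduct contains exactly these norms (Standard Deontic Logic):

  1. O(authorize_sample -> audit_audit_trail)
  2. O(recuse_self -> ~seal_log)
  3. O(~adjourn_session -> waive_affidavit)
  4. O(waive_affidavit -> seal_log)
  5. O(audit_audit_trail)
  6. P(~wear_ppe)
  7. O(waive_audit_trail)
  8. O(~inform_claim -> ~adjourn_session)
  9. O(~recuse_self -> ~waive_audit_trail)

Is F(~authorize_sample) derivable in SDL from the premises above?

Premise 1 is O(authorize_sample -> audit_audit_trail); even if O(audit_audit_trail) held, inferring O(authorize_sample) would be affirming the consequent — invalid.
No other premise forces O(authorize_sample). An ideal world satisfying every premise can still have ~authorize_sample true, so F(~authorize_sample) is not derivable.

No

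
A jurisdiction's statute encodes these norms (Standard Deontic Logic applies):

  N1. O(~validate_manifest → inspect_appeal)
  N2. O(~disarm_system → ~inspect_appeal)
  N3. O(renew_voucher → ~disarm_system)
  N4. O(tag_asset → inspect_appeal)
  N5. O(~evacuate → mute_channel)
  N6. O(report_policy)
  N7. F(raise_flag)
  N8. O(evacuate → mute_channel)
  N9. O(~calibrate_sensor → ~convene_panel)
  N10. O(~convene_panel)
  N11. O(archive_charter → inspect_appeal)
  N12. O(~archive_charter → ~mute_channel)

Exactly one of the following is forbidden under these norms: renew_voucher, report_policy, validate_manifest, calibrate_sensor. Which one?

Premises 8 and 5 are O(evacuate → mute_channel) and O(~evacuate → mute_channel); every ideal world satisfies evacuate or ~evacuate, so in either case mute_channel holds — hence O(mute_channel).
Premise 12, O(~archive_charter → ~mute_channel), contraposes to O(mute_channel → archive_charter); with O(mute_channel) we get O(archive_charter).
With premise 11, O(archive_charter → inspect_appeal), the K-axiom yields O(inspect_appeal).
The contrapositive of premise 2 (O(~disarm_system → ~inspect_appeal)) is O(inspect_appeal → disarm_system), and O(inspect_appeal) is already established, so O(disarm_system).
Premise 3 is O(renew_voucher → ~disarm_system); contrapositively O(disarm_system → ~renew_voucher). Since O(disarm_system) holds, K gives O(~renew_voucher).
So O(~renew_voucher) holds, i.e. renew_voucher is forbidden. None of the other listed options is forbidden under the premises.

renew_voucher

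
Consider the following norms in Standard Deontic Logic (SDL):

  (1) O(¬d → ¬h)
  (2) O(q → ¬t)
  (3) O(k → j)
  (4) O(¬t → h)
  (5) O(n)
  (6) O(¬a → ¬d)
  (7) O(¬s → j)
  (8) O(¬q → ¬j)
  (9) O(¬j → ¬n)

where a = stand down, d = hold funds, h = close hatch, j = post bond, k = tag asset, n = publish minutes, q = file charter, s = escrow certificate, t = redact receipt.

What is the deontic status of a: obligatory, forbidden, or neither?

Premise 5 states O(n) outright.
The contrapositive of premise 9 (O(¬j → ¬n)) is O(n → j), and O(n) is already established, so O(j).
The contrapositive of premise 8 (O(¬q → ¬j)) is O(j → q), and O(j) is already established, so O(q).
From O(q) and premise 2, O(q → ¬t), we obtain O(¬t).
Premise 4 is O(¬t → h); since O(¬t), deontic closure gives O(h).
The contrapositive of premise 1 (O(¬d → ¬h)) is O(h → d), and O(h) is already established, so O(d).
Premise 6, O(¬a → ¬d), contraposes to O(d → a); with O(d) we get O(a).
Premises 3, 7 do not contribute to this derivation.
Hence a is obligatory.

Obligatory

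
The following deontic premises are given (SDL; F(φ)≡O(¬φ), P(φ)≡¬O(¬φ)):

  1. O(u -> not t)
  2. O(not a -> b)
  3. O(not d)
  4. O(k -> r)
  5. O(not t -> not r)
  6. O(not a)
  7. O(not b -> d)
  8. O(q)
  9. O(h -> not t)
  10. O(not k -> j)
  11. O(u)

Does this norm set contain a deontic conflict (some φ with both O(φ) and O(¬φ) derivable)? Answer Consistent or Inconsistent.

Premise 7 is O(not b -> d), but O(not b) is not derivable from the premises, so it does not yield O(d).
So O(d) is not derivable, and the apparent clash with O(not d) does not arise.
A world satisfying every obligation exists (e.g. a=false, b=true, d=false, h=false, j=true, k=false, q=true, r=false, t=false, u=true); no atom is both obligatory and forbidden, so the set is consistent.

Consistent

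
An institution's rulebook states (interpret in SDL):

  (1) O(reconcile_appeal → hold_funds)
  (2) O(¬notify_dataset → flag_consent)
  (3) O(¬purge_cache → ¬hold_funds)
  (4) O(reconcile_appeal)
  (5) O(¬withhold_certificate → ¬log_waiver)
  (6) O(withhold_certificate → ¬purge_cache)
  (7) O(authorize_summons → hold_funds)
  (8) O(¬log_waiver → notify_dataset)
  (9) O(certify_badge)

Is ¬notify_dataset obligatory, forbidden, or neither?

Forbidden

Premise 4 gives O(reconcile_appeal).
Premise 1 is O(reconcile_appeal → hold_funds); since O(reconcile_appeal), deontic closure gives O(hold_funds).
Premise 3 is O(¬purge_cache → ¬hold_funds); contrapositively O(hold_funds → purge_cache). Since O(hold_funds) holds, K gives O(purge_cache).
Premise 6 is O(withhold_certificate → ¬purge_cache); contrapositively O(purge_cache → ¬withhold_certificate). Since O(purge_cache) holds, K gives O(¬withhold_certificate).
Applying K to premise 5 (O(¬withhold_certificate → ¬log_waiver)) and O(¬withhold_certificate) yields O(¬log_waiver).
From O(¬log_waiver) and premise 8, O(¬log_waiver → notify_dataset), we obtain O(notify_dataset).
Premises 2, 7, 9 do not contribute to this derivation.
Thus O(notify_dataset), which is F(¬notify_dataset): ¬notify_dataset is forbidden.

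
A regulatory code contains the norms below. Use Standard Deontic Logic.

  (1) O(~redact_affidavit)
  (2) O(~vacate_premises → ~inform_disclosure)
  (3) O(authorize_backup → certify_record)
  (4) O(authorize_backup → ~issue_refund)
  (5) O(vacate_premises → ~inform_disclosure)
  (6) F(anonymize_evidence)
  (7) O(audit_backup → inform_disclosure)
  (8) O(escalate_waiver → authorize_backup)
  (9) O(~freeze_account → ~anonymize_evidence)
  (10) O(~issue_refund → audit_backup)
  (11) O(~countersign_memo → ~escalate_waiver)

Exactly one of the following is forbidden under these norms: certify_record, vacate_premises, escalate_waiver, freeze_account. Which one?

Premises 2 and 5 are O(~vacate_premises → ~inform_disclosure) and O(vacate_premises → ~inform_disclosure); every ideal world satisfies ~vacate_premises or vacate_premises, so in either case ~inform_disclosure holds — hence O(~inform_disclosure).
The contrapositive of premise 7 (O(audit_backup → inform_disclosure)) is O(~inform_disclosure → ~audit_backup), and O(~inform_disclosure) is already established, so O(~audit_backup).
The contrapositive of premise 10 (O(~issue_refund → audit_backup)) is O(~audit_backup → issue_refund), and O(~audit_backup) is already established, so O(issue_refund).
Premise 4, O(authorize_backup → ~issue_refund), contraposes to O(issue_refund → ~authorize_backup); with O(issue_refund) we get O(~authorize_backup).
Premise 8, O(escalate_waiver → authorize_backup), contraposes to O(~authorize_backup → ~escalate_waiver); with O(~authorize_backup) we get O(~escalate_waiver).
So O(~escalate_waiver) holds, i.e. escalate_waiver is forbidden. None of the other listed options is forbidden under the premises.

escalate_waiver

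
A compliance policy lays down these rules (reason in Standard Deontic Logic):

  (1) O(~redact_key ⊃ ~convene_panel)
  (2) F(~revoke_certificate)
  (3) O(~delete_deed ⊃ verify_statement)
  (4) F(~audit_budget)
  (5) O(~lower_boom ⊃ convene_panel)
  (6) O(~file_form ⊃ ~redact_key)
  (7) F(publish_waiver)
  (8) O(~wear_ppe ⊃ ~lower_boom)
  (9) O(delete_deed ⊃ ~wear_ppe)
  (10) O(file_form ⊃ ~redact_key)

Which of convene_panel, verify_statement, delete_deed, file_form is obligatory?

verify_statement

Premises 10 and 6 are O(file_form ⊃ ~redact_key) and O(~file_form ⊃ ~redact_key); every ideal world satisfies file_form or ~file_form, so in either case ~redact_key holds — hence O(~redact_key).
With premise 1, O(~redact_key ⊃ ~convene_panel), the K-axiom yields O(~convene_panel).
Premise 5, O(~lower_boom ⊃ convene_panel), contraposes to O(~convene_panel ⊃ lower_boom); with O(~convene_panel) we get O(lower_boom).
Premise 8 is O(~wear_ppe ⊃ ~lower_boom); contrapositively O(lower_boom ⊃ wear_ppe). Since O(lower_boom) holds, K gives O(wear_ppe).
Premise 9, O(delete_deed ⊃ ~wear_ppe), contraposes to O(wear_ppe ⊃ ~delete_deed); with O(wear_ppe) we get O(~delete_deed).
Applying K to premise 3 (O(~delete_deed ⊃ verify_statement)) and O(~delete_deed) yields O(verify_statement).
So O(verify_statement) holds — verify_statement is obligatory. None of the other listed options is made obligatory by any chain of premises.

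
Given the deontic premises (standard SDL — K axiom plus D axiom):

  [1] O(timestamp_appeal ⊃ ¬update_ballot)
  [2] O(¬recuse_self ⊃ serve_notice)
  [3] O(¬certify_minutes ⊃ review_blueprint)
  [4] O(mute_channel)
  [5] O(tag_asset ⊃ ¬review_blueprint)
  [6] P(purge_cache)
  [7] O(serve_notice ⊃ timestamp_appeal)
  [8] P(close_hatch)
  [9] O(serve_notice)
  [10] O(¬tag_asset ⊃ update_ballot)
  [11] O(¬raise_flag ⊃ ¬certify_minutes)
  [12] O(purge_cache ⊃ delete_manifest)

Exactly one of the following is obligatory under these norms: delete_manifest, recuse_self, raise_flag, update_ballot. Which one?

From premise 9 we have O(serve_notice).
From O(serve_notice) and premise 7, O(serve_notice ⊃ timestamp_appeal), we obtain O(timestamp_appeal).
From O(timestamp_appeal) and premise 1, O(timestamp_appeal ⊃ ¬update_ballot), we obtain O(¬update_ballot).
Premise 10 is O(¬tag_asset ⊃ update_ballot); contrapositively O(¬update_ballot ⊃ tag_asset). Since O(¬update_ballot) holds, K gives O(tag_asset).
Premise 5 is O(tag_asset ⊃ ¬review_blueprint); since O(tag_asset), deontic closure gives O(¬review_blueprint).
Premise 3 is O(¬certify_minutes ⊃ review_blueprint); contrapositively O(¬review_blueprint ⊃ certify_minutes). Since O(¬review_blueprint) holds, K gives O(certify_minutes).
Premise 11, O(¬raise_flag ⊃ ¬certify_minutes), contraposes to O(certify_minutes ⊃ raise_flag); with O(certify_minutes) we get O(raise_flag).
So O(raise_flag) holds — raise_flag is obligatory. None of the other listed options is made obligatory by any chain of premises.

raise_flag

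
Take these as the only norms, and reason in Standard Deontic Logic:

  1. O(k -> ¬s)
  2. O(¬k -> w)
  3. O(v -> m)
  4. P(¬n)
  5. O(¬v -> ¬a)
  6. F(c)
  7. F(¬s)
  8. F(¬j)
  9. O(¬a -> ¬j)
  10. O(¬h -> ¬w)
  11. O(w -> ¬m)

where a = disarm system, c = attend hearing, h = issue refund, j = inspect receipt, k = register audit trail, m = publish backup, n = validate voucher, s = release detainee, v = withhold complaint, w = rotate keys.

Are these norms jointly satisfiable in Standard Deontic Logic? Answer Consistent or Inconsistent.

Inconsistent

Premise 8 is F(¬j), i.e. O(j).
Premise 9, O(¬a -> ¬j), contraposes to O(j -> a); with O(j) we get O(a).
The contrapositive of premise 5 (O(¬v -> ¬a)) is O(a -> v), and O(a) is already established, so O(v).
With premise 3, O(v -> m), the K-axiom yields O(m).
Premise 11 is O(w -> ¬m); contrapositively O(m -> ¬w). Since O(m) holds, K gives O(¬w).
The contrapositive of premise 2 (O(¬k -> w)) is O(¬w -> k), and O(¬w) is already established, so O(k).
Premise 1 is O(k -> ¬s); since O(k), deontic closure gives O(¬s).
But premise 7, F(¬s), means O(s).
We now have both O(¬s) and O(s) — s is simultaneously obligatory and forbidden, violating the D-axiom.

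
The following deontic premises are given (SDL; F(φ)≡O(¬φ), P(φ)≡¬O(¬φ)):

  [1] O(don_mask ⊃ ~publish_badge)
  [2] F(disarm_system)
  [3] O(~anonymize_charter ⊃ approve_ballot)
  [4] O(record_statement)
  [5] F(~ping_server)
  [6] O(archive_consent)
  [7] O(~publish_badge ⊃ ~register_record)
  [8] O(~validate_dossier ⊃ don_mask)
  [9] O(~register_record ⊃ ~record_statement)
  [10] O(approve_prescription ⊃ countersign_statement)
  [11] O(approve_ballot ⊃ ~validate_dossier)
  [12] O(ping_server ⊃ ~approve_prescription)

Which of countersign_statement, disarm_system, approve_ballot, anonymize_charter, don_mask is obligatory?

From premise 4 we have O(record_statement).
The contrapositive of premise 9 (O(~register_record ⊃ ~record_statement)) is O(record_statement ⊃ register_record), and O(record_statement) is already established, so O(register_record).
Premise 7 is O(~publish_badge ⊃ ~register_record); contrapositively O(register_record ⊃ publish_badge). Since O(register_record) holds, K gives O(publish_badge).
Premise 1 is O(don_mask ⊃ ~publish_badge); contrapositively O(publish_badge ⊃ ~don_mask). Since O(publish_badge) holds, K gives O(~don_mask).
Premise 8 is O(~validate_dossier ⊃ don_mask); contrapositively O(~don_mask ⊃ validate_dossier). Since O(~don_mask) holds, K gives O(validate_dossier).
Premise 11 is O(approve_ballot ⊃ ~validate_dossier); contrapositively O(validate_dossier ⊃ ~approve_ballot). Since O(validate_dossier) holds, K gives O(~approve_ballot).
Premise 3, O(~anonymize_charter ⊃ approve_ballot), contraposes to O(~approve_ballot ⊃ anonymize_charter); with O(~approve_ballot) we get O(anonymize_charter).
So O(anonymize_charter) holds — anonymize_charter is obligatory. None of the other listed options is made obligatory by any chain of premises.

anonymize_charter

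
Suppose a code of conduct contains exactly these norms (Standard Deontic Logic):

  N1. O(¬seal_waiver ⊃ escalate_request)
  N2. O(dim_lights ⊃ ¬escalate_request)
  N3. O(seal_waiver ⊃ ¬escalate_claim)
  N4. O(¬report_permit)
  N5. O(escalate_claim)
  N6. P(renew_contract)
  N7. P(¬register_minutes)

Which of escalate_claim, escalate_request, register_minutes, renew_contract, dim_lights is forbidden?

Premise 5 states O(escalate_claim) outright.
The contrapositive of premise 3 (O(seal_waiver ⊃ ¬escalate_claim)) is O(escalate_claim ⊃ ¬seal_waiver), and O(escalate_claim) is already established, so O(¬seal_waiver).
From O(¬seal_waiver) and premise 1, O(¬seal_waiver ⊃ escalate_request), we obtain O(escalate_request).
The contrapositive of premise 2 (O(dim_lights ⊃ ¬escalate_request)) is O(escalate_request ⊃ ¬dim_lights), and O(escalate_request) is already established, so O(¬dim_lights).
So O(¬dim_lights) holds, i.e. dim_lights is forbidden. None of the other listed options is forbidden under the premises.

dim_lights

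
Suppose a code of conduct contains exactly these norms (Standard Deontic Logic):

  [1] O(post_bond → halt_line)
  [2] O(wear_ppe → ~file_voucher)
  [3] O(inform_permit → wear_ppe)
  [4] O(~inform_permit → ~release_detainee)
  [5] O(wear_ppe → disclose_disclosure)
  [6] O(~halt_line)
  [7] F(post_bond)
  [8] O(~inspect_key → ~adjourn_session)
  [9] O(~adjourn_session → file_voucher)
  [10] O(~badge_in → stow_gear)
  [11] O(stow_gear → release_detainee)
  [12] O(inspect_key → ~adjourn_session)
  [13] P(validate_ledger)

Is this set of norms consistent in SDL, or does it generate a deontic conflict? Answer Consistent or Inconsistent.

Premise 1 is O(post_bond → halt_line), but O(post_bond) is not derivable from the premises, so it does not yield O(halt_line).
So O(halt_line) is not derivable, and the apparent clash with O(~halt_line) does not arise.
A world satisfying every obligation exists (e.g. adjourn_session=false, badge_in=true, disclose_disclosure=false, file_voucher=true, halt_line=false, inform_permit=false, inspect_key=false, post_bond=false, release_detainee=false, stow_gear=false, validate_ledger=false, wear_ppe=false); no atom is both obligatory and forbidden, so the set is consistent.

Consistent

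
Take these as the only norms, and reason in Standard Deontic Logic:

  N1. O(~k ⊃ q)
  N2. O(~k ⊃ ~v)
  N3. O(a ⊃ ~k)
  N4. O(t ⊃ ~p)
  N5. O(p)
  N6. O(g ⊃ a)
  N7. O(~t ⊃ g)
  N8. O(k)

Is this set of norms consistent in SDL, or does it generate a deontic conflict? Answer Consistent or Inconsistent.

Inconsistent

Premise 8 gives O(k).
The contrapositive of premise 3 (O(a ⊃ ~k)) is O(k ⊃ ~a), and O(k) is already established, so O(~a).
Premise 6 is O(g ⊃ a); contrapositively O(~a ⊃ ~g). Since O(~a) holds, K gives O(~g).
Premise 7, O(~t ⊃ g), contraposes to O(~g ⊃ t); with O(~g) we get O(t).
Applying K to premise 4 (O(t ⊃ ~p)) and O(t) yields O(~p).
But premise 5 directly asserts O(p).
We now have both O(~p) and O(p) — p is simultaneously obligatory and forbidden, violating the D-axiom.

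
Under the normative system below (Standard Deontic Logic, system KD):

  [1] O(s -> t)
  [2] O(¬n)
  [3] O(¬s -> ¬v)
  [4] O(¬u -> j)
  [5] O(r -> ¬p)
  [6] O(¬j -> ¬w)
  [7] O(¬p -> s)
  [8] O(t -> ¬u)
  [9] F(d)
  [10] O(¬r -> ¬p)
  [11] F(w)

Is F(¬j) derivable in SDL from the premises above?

Yes

By case analysis on ¬r: premise 10 gives O(¬r -> ¬p) and premise 5 gives O(r -> ¬p), so O(¬p) either way.
From O(¬p) and premise 7, O(¬p -> s), we obtain O(s).
Applying K to premise 1 (O(s -> t)) and O(s) yields O(t).
With premise 8, O(t -> ¬u), the K-axiom yields O(¬u).
With premise 4, O(¬u -> j), the K-axiom yields O(j).
Premises 2, 3, 6, 9, 11 do not contribute to this derivation.
So O(j) holds, i.e. F(¬j). The claim follows.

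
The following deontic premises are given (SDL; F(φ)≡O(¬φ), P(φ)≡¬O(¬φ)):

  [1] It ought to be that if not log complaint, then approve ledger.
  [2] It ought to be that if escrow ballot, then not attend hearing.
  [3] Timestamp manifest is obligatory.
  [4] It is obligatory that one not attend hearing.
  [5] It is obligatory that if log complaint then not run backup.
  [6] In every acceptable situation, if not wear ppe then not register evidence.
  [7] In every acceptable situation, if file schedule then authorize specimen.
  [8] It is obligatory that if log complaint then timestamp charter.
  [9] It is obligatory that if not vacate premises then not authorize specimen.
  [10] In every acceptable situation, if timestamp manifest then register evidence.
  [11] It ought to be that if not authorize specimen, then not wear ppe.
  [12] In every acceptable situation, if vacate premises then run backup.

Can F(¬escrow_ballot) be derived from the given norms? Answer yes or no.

No

Premise 2 is O(escrow_ballot → ¬attend_hearing); even if O(¬attend_hearing) held, inferring O(escrow_ballot) would be affirming the consequent — invalid.
No other premise forces O(escrow_ballot). An ideal world satisfying every premise can still have ¬escrow_ballot true, so F(¬escrow_ballot) is not derivable.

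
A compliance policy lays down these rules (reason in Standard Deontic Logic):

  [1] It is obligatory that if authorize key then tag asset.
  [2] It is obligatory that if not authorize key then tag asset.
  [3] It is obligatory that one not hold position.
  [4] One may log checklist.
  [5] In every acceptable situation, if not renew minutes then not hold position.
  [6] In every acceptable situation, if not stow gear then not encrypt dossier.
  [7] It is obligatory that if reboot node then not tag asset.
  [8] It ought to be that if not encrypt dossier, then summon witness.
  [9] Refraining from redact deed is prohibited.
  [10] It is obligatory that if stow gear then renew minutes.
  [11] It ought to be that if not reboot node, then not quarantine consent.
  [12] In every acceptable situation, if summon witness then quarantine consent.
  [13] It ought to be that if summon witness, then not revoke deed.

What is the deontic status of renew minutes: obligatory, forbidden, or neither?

Premises 1 and 2 are O(authorize_key → tag_asset) and O(¬authorize_key → tag_asset); every ideal world satisfies authorize_key or ¬authorize_key, so in either case tag_asset holds — hence O(tag_asset).
Premise 7, O(reboot_node → ¬tag_asset), contraposes to O(tag_asset → ¬reboot_node); with O(tag_asset) we get O(¬reboot_node).
Applying K to premise 11 (O(¬reboot_node → ¬quarantine_consent)) and O(¬reboot_node) yields O(¬quarantine_consent).
Premise 12, O(summon_witness → quarantine_consent), contraposes to O(¬quarantine_consent → ¬summon_witness); with O(¬quarantine_consent) we get O(¬summon_witness).
Premise 8 is O(¬encrypt_dossier → summon_witness); contrapositively O(¬summon_witness → encrypt_dossier). Since O(¬summon_witness) holds, K gives O(encrypt_dossier).
The contrapositive of premise 6 (O(¬stow_gear → ¬encrypt_dossier)) is O(encrypt_dossier → stow_gear), and O(encrypt_dossier) is already established, so O(stow_gear).
Premise 10 is O(stow_gear → renew_minutes); since O(stow_gear), deontic closure gives O(renew_minutes).
Premises 3, 4, 5, 9, 13 do not contribute to this derivation.
Hence renew_minutes is obligatory.

Obligatory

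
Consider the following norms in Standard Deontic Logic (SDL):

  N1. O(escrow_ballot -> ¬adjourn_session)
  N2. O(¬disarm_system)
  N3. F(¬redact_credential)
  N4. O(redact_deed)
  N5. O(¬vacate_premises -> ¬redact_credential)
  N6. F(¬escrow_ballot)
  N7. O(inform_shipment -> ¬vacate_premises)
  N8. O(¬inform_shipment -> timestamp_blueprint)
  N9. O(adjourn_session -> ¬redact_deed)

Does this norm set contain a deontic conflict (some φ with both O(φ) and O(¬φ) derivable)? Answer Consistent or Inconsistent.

Consistent

Premise 9 is O(adjourn_session -> ¬redact_deed), but O(adjourn_session) is not derivable from the premises, so it does not yield O(¬redact_deed).
So O(¬redact_deed) is not derivable, and the apparent clash with O(redact_deed) does not arise.
A world satisfying every obligation exists (e.g. adjourn_session=false, disarm_system=false, escrow_ballot=true, inform_shipment=false, redact_credential=true, redact_deed=true, timestamp_blueprint=true, vacate_premises=true); no atom is both obligatory and forbidden, so the set is consistent.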